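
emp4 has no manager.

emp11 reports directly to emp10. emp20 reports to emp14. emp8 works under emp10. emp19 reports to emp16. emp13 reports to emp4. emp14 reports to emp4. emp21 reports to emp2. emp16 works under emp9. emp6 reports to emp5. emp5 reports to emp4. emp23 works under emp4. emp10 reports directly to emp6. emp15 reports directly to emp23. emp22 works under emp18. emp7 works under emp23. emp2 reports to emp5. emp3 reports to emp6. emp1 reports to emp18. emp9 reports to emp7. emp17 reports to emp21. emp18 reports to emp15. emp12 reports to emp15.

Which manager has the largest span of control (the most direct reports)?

emp4

Direct-report counts: emp4 has 4; emp5 has 2; emp2 has 1; emp21 has 1; emp6 has 2; emp10 has 2; emp23 has 2; emp15 has 2; emp18 has 2; emp7 has 1; emp9 has 1; emp16 has 1; emp14 has 1. The largest is 4, held by emp4.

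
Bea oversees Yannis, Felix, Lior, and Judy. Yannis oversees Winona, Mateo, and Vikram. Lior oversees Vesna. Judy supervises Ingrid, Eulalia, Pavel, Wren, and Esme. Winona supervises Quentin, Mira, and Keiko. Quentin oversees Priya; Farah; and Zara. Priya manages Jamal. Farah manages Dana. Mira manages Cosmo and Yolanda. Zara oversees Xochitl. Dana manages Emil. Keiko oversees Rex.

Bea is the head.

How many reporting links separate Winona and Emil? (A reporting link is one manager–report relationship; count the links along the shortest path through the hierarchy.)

Emil is in Winona's organization: the chain from Emil up to Winona is Emil → Dana → Farah → Quentin → Winona, which is 4 links.

4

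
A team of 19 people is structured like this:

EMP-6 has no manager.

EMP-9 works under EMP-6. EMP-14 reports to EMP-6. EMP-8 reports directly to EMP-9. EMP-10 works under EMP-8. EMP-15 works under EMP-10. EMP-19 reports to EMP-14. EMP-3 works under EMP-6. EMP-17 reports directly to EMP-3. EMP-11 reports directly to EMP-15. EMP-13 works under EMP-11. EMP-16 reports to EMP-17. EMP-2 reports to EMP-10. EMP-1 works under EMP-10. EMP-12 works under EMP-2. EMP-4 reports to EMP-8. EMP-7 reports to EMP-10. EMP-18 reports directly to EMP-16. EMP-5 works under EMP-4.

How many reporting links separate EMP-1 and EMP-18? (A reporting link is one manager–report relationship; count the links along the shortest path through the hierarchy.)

EMP-1 is 4 levels below EMP-6, and EMP-18 is 4 levels below EMP-6 (their lowest common manager). The shortest path runs up from EMP-1 to EMP-6 and back down to EMP-18: 4 + 4 = 8 links.

8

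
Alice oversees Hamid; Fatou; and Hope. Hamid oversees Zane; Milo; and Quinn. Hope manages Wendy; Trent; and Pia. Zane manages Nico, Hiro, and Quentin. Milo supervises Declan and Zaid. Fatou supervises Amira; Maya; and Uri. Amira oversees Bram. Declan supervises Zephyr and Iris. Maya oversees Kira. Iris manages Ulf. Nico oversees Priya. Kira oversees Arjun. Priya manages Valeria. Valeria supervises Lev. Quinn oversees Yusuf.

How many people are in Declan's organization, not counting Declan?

Declan directly manages Iris, Zephyr. Under Iris: Ulf (1). Zephyr has no reports. So Declan's organization is 2 direct reports plus everyone under them: 2 + 1 = 3.

3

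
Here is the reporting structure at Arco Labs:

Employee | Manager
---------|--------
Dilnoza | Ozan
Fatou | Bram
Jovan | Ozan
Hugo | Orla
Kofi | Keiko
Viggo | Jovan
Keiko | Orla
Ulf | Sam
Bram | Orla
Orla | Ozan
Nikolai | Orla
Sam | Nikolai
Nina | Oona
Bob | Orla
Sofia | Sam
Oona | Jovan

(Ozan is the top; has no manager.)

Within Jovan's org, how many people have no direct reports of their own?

2

The people in Jovan's organization with no one reporting to them are Viggo, Nina. That is 2.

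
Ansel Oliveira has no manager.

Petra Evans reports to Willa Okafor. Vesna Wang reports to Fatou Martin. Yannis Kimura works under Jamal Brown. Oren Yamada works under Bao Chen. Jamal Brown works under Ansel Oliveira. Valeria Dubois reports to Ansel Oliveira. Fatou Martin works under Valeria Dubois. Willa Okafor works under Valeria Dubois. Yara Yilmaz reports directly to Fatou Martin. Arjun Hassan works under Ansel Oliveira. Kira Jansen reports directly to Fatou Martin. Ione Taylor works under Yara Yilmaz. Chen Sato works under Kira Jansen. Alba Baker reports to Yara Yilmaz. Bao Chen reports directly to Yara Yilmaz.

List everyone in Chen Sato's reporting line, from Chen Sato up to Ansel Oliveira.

Chen Sato -> Kira Jansen -> Fatou Martin -> Valeria Dubois -> Ansel Oliveira

Chen Sato reports to Kira Jansen. Kira Jansen reports to Fatou Martin. Fatou Martin reports to Valeria Dubois. Valeria Dubois reports to Ansel Oliveira. Ansel Oliveira is at the top.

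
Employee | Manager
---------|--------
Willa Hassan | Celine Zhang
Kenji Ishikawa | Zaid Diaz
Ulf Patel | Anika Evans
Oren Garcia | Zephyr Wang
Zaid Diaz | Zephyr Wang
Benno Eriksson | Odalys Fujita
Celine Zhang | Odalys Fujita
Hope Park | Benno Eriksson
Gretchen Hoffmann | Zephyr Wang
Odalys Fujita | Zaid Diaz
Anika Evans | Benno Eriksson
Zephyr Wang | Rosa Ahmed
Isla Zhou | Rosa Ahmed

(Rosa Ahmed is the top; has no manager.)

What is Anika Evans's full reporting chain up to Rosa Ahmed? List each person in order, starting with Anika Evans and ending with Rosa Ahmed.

Anika Evans reports to Benno Eriksson. Benno Eriksson reports to Odalys Fujita. Odalys Fujita reports to Zaid Diaz. Zaid Diaz reports to Zephyr Wang. Zephyr Wang reports to Rosa Ahmed. Rosa Ahmed is at the top.

Anika Evans -> Benno Eriksson -> Odalys Fujita -> Zaid Diaz -> Zephyr Wang -> Rosa Ahmed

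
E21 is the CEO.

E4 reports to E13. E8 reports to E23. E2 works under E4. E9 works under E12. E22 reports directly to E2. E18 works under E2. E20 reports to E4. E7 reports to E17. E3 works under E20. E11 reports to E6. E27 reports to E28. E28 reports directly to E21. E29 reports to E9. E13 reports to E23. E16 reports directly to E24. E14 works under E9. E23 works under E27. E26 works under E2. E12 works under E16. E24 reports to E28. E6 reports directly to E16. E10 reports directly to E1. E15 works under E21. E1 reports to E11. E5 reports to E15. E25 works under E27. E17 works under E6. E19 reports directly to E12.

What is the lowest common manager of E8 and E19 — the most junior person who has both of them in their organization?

E28

E8's chain of managers is E23, E27, E28, E21. E19's chain of managers is E12, E16, E24, E28, E21. The first manager that appears in both chains is E28.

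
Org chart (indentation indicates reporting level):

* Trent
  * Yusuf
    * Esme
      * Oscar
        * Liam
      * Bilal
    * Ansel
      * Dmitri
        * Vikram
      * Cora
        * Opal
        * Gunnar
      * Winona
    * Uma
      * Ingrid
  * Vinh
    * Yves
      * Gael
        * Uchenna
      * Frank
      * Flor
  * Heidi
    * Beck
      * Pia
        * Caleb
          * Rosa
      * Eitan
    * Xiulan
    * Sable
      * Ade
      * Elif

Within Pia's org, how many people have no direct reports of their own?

The only person in Pia's organization with no one reporting to them is Rosa. That is 1.

1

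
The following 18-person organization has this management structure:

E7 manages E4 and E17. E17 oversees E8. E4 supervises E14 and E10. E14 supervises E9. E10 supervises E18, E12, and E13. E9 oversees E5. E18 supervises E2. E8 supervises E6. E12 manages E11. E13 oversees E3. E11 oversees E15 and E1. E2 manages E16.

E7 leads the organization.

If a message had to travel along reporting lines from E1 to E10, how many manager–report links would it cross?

3

E1 is in E10's organization: the chain from E1 up to E10 is E1 → E11 → E12 → E10, which is 3 links.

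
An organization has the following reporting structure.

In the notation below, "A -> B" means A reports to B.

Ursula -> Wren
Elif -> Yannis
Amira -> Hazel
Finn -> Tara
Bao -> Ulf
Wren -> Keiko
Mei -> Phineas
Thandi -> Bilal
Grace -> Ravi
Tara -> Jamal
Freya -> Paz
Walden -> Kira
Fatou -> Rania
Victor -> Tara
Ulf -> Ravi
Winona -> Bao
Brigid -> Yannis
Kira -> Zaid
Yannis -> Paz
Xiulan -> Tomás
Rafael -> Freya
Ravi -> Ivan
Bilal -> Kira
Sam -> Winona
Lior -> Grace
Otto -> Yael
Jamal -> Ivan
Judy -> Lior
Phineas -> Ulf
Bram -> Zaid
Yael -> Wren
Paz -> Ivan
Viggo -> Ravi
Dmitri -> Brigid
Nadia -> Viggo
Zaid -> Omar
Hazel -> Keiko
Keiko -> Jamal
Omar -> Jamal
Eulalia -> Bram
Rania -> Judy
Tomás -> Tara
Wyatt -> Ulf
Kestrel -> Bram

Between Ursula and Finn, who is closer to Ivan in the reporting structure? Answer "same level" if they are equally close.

Finn

Ursula is 4 levels below Ivan; Finn is 3. Finn is higher.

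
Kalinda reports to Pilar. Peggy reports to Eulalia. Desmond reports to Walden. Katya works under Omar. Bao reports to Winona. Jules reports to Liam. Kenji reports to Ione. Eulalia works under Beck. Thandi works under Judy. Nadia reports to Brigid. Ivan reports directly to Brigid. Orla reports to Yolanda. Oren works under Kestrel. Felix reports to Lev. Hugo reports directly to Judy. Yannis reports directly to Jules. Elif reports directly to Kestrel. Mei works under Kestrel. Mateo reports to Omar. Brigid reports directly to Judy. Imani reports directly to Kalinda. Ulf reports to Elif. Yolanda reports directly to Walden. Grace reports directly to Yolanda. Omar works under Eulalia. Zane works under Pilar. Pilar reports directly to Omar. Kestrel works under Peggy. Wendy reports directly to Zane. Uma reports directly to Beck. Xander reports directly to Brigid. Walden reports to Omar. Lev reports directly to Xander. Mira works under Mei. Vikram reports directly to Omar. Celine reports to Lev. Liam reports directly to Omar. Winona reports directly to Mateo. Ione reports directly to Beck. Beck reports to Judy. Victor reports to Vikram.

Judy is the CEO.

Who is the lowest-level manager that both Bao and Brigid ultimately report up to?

Judy

Bao's chain of managers is Winona, Mateo, Omar, Eulalia, Beck, Judy. Brigid's chain of managers is Judy. The first manager that appears in both chains is Judy.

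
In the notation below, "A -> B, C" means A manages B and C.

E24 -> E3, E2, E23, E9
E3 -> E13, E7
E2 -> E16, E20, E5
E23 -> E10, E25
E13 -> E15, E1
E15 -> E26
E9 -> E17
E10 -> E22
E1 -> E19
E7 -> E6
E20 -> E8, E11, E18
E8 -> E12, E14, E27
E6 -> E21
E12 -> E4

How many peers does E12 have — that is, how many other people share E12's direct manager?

E12 reports to E8. E8's other direct reports are E14, E27 — 2 peers.

2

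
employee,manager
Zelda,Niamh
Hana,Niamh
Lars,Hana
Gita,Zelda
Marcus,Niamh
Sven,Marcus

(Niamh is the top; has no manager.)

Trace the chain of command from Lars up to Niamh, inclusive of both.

Lars reports to Hana. Hana reports to Niamh. Niamh is at the top.

Lars -> Hana -> Niamh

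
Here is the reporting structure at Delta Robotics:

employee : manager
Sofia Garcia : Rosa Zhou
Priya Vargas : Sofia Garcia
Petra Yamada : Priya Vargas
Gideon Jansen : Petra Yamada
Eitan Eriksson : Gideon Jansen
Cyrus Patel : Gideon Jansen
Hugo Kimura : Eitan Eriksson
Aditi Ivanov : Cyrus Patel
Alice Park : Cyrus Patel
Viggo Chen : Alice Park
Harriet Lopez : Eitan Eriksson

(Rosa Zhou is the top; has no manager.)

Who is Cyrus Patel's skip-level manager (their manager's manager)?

Petra Yamada

Cyrus Patel reports to Gideon Jansen, and Gideon Jansen reports to Petra Yamada. So Cyrus Patel's skip-level manager is Petra Yamada.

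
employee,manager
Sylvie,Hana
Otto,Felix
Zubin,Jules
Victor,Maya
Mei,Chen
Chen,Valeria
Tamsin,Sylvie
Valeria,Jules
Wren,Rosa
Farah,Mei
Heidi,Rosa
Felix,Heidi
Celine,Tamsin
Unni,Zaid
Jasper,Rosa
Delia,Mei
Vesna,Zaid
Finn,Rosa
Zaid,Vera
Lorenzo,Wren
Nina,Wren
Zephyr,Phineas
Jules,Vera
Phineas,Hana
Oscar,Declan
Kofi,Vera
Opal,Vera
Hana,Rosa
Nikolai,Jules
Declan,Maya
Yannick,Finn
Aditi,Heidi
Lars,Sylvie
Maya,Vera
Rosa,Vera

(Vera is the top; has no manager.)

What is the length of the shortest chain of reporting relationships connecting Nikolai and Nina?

Nikolai is 2 levels below Vera, and Nina is 3 levels below Vera (their lowest common manager). The shortest path runs up from Nikolai to Vera and back down to Nina: 2 + 3 = 5 links.

5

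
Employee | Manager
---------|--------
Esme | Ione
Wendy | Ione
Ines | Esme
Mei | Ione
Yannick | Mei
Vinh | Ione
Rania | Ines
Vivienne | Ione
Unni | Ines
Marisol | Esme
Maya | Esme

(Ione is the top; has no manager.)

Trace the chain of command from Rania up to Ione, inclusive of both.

Rania reports to Ines. Ines reports to Esme. Esme reports to Ione. Ione is at the top.

Rania -> Ines -> Esme -> Ione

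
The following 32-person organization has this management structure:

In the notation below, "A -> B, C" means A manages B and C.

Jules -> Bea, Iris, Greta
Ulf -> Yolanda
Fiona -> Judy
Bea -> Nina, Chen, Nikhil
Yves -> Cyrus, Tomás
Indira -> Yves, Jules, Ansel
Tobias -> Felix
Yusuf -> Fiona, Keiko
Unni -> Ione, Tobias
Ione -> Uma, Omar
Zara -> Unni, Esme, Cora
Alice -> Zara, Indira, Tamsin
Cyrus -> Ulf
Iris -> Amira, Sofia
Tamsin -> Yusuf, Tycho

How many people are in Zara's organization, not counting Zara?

Zara directly manages Unni, Esme, Cora. Under Unni: Tobias, Felix, Ione, Omar, Uma (5). Esme has no reports. Cora has no reports. So Zara's organization is 3 direct reports plus everyone under them: 6 + 1 + 1 = 8.

8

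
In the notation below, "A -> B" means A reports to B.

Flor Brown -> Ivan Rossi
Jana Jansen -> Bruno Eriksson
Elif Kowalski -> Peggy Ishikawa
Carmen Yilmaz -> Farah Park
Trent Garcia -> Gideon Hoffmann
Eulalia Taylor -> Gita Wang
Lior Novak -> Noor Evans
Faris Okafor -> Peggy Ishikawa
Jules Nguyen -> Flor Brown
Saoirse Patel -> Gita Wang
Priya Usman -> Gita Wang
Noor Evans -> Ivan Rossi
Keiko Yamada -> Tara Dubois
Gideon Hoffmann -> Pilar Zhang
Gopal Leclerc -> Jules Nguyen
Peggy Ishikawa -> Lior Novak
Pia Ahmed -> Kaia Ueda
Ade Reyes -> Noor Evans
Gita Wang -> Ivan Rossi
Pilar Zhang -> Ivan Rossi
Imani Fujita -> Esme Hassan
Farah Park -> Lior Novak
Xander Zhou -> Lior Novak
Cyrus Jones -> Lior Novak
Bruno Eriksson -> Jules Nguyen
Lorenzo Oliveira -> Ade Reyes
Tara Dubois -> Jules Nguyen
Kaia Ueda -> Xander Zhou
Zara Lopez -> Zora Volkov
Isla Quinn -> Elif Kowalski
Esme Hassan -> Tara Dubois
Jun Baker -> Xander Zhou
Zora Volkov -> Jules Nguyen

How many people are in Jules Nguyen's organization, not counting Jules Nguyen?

9

Jules Nguyen directly manages Zora Volkov, Bruno Eriksson, Tara Dubois, Gopal Leclerc. Under Zora Volkov: Zara Lopez (1). Under Bruno Eriksson: Jana Jansen (1). Under Tara Dubois: Keiko Yamada, Esme Hassan, Imani Fujita (3). Gopal Leclerc has no reports. So Jules Nguyen's organization is 4 direct reports plus everyone under them: 2 + 2 + 4 + 1 = 9.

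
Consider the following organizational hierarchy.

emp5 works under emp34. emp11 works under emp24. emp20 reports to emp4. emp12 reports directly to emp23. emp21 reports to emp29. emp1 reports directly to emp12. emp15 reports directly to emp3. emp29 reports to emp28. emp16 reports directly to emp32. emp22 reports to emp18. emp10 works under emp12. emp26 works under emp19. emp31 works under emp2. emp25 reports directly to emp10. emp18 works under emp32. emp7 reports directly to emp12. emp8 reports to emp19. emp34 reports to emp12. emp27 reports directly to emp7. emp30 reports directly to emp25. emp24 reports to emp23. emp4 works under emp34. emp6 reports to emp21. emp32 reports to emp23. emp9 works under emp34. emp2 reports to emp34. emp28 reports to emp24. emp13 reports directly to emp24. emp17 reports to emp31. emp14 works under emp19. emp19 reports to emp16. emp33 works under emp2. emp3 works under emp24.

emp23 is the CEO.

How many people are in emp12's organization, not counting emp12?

emp12 directly manages emp10, emp34, emp7, emp1. Under emp10: emp25, emp30 (2). Under emp34: emp5, emp4, emp20, emp2, emp31, emp17, emp33, emp9 (8). Under emp7: emp27 (1). emp1 has no reports. So emp12's organization is 4 direct reports plus everyone under them: 3 + 9 + 2 + 1 = 15.

15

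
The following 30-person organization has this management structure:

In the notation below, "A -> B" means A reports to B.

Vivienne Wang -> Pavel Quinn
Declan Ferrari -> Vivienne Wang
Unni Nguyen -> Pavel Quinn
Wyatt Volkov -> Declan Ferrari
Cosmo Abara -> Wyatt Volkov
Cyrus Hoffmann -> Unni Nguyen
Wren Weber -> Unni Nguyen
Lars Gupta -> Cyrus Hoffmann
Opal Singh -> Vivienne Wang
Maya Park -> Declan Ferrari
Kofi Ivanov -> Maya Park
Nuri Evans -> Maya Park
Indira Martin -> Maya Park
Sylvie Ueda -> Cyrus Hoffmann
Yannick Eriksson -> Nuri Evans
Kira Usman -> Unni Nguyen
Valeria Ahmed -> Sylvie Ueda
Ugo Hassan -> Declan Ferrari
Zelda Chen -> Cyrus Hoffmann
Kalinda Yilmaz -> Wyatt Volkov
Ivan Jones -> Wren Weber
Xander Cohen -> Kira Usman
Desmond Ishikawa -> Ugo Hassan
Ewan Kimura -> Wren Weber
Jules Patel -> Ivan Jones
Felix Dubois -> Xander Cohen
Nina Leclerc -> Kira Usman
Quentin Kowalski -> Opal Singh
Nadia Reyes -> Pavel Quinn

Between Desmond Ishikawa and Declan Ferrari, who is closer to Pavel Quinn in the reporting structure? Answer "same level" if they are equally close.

Desmond Ishikawa is 4 levels below Pavel Quinn; Declan Ferrari is 2. Declan Ferrari is higher.

Declan Ferrari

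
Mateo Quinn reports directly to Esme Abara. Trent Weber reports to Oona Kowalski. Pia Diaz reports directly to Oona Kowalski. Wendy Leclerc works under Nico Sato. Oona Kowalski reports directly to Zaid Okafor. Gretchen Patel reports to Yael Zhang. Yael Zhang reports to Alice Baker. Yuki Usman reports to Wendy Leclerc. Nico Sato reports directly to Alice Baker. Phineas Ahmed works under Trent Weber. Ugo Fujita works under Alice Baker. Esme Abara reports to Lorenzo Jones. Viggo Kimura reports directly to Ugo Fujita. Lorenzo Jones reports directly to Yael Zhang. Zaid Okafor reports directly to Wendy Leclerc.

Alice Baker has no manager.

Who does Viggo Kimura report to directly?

Viggo Kimura reports directly to Ugo Fujita.

Ugo Fujita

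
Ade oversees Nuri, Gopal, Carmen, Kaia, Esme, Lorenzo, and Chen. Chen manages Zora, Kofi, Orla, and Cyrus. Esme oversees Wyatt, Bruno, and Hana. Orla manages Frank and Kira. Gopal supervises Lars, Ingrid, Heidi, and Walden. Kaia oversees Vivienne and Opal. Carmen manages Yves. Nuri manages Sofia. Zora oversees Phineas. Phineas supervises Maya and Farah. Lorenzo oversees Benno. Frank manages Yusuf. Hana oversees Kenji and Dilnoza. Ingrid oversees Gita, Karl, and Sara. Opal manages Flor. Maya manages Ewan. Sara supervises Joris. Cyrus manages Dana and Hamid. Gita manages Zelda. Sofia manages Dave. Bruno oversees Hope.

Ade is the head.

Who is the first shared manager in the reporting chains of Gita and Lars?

Gita's chain of managers is Ingrid, Gopal, Ade. Lars's chain of managers is Gopal, Ade. The first manager that appears in both chains is Gopal.

Gopal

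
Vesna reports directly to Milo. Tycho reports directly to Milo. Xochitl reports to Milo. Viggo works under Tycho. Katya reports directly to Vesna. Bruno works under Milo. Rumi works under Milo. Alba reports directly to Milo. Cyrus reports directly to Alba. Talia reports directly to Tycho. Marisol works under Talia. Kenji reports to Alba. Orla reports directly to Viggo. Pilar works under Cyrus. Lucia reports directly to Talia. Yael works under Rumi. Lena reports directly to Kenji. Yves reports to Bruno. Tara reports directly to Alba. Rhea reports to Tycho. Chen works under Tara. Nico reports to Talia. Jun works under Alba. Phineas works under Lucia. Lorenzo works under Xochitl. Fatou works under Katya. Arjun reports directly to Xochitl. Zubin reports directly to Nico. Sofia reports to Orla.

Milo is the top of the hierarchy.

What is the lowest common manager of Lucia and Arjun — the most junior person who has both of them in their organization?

Lucia's chain of managers is Talia, Tycho, Milo. Arjun's chain of managers is Xochitl, Milo. The first manager that appears in both chains is Milo.

Milo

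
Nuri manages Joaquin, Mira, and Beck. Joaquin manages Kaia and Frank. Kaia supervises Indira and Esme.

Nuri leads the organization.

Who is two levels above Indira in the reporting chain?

Joaquin

Indira reports to Kaia, and Kaia reports to Joaquin. So Indira's skip-level manager is Joaquin.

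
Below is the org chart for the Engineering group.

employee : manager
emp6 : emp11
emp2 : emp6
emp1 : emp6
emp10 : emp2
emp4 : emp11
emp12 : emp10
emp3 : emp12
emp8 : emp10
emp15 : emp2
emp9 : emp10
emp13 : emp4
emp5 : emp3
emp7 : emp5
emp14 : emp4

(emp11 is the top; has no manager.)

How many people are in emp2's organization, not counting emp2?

8

emp2 directly manages emp10, emp15. Under emp10: emp9, emp8, emp12, emp3, emp5, emp7 (6). emp15 has no reports. So emp2's organization is 2 direct reports plus everyone under them: 7 + 1 = 8.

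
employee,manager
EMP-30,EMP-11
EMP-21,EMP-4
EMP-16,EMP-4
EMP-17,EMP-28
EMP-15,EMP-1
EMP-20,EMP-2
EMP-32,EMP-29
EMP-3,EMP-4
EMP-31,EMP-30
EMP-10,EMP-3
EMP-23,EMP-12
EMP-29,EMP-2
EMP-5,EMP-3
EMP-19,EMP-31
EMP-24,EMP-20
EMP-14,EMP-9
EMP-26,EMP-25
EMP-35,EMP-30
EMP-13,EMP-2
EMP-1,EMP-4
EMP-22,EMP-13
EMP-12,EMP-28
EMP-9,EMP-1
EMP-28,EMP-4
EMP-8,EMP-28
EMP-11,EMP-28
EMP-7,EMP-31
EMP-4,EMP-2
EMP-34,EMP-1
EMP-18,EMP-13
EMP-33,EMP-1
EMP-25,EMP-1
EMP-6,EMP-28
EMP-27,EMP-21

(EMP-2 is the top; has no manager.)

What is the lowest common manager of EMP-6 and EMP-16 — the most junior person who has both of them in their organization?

EMP-6's chain of managers is EMP-28, EMP-4, EMP-2. EMP-16's chain of managers is EMP-4, EMP-2. The first manager that appears in both chains is EMP-4.

EMP-4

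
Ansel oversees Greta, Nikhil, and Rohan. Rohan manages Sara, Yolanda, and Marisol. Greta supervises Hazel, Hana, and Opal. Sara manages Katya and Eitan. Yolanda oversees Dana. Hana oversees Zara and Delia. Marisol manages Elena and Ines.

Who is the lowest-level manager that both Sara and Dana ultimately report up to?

Rohan

Sara's chain of managers is Rohan, Ansel. Dana's chain of managers is Yolanda, Rohan, Ansel. The first manager that appears in both chains is Rohan.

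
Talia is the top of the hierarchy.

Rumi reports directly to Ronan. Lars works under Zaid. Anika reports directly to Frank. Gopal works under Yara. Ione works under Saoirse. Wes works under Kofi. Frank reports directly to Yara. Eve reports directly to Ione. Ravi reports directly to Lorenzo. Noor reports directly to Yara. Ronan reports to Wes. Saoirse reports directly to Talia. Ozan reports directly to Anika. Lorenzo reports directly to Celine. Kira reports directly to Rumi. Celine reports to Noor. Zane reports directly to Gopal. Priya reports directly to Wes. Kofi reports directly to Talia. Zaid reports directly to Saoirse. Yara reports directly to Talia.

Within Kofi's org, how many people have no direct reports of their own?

2

The people in Kofi's organization with no one reporting to them are Priya, Kira. That is 2.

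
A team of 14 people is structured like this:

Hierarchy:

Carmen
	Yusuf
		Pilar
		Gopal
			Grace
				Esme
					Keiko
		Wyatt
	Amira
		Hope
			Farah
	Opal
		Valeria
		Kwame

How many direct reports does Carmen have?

Carmen directly manages Yusuf, Amira, Opal. That is 3 direct reports.

3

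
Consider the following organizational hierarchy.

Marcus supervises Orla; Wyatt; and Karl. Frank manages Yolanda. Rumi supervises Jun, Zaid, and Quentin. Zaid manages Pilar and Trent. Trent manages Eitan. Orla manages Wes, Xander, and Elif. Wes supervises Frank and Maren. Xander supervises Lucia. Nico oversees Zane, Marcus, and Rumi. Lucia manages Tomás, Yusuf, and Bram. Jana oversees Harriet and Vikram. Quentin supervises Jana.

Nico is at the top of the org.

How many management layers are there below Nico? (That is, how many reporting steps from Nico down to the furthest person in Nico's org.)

The longest chain under Nico runs Nico → Marcus → Orla → Xander → Lucia → Bram, which is 5 levels below Nico.

5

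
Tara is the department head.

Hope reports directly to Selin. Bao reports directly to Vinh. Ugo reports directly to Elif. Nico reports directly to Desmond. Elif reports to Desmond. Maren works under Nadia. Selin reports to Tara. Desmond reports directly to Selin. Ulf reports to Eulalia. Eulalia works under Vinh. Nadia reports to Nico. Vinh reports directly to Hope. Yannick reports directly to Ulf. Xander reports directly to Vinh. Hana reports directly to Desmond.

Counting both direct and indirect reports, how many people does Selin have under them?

14

Selin directly manages Hope, Desmond. Under Hope: Vinh, Xander, Bao, Eulalia, Ulf, Yannick (6). Under Desmond: Nico, Nadia, Maren, Elif, Ugo, Hana (6). So Selin's organization is 2 direct reports plus everyone under them: 7 + 7 = 14.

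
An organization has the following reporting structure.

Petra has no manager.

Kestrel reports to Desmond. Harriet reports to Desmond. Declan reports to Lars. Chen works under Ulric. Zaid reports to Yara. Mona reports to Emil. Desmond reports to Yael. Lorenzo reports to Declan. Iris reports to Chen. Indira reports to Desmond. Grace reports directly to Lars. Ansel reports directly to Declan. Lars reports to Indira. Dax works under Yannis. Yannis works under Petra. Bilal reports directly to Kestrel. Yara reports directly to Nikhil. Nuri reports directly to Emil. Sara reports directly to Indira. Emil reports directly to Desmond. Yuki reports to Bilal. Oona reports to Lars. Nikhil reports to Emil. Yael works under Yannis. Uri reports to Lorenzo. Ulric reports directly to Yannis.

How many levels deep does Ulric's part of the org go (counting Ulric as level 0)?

2

The longest chain under Ulric runs Ulric → Chen → Iris, which is 2 levels below Ulric.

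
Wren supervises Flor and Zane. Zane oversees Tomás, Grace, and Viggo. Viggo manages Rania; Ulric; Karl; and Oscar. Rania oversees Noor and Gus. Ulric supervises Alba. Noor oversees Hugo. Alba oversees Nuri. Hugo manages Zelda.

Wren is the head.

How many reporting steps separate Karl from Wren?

Chain from Karl up to Wren: Karl → Viggo → Zane → Wren. That is 3 steps up, so Karl is 3 levels below Wren.

3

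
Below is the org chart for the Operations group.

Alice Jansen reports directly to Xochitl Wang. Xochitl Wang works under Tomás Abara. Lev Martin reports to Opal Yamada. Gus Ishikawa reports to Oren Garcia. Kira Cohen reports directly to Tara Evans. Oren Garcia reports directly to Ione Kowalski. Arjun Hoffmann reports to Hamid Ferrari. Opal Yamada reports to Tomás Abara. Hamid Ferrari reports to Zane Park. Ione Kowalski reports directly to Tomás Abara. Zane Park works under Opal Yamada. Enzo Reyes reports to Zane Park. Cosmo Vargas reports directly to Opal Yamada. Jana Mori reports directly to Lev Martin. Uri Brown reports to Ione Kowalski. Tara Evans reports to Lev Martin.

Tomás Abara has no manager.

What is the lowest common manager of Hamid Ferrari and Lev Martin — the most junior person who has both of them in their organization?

Opal Yamada

Hamid Ferrari's chain of managers is Zane Park, Opal Yamada, Tomás Abara. Lev Martin's chain of managers is Opal Yamada, Tomás Abara. The first manager that appears in both chains is Opal Yamada.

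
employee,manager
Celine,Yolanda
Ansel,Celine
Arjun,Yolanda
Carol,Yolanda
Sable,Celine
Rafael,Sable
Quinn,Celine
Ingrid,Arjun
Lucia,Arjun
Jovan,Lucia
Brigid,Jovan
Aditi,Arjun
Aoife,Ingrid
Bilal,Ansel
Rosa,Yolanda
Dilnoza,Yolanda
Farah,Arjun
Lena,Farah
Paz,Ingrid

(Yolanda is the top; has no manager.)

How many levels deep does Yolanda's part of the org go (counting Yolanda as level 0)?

4

The longest chain under Yolanda runs Yolanda → Arjun → Lucia → Jovan → Brigid, which is 4 levels below Yolanda.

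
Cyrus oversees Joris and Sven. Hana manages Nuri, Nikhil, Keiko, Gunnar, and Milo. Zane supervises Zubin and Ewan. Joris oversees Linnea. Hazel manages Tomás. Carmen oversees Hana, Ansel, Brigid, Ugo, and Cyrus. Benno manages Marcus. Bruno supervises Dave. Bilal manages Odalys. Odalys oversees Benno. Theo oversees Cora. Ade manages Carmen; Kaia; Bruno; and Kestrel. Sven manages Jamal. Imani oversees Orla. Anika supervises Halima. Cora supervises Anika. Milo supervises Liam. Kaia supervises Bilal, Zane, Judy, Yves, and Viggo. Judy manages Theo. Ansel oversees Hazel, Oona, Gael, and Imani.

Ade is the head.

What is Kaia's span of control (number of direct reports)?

Kaia directly manages Bilal, Zane, Yves, Judy, Viggo. That is 5 direct reports.

5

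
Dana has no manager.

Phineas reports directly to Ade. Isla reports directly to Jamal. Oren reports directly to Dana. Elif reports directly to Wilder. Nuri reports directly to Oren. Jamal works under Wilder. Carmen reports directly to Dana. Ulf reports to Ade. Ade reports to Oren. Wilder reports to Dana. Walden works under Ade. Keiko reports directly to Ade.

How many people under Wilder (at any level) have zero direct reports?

2

The people in Wilder's organization with no one reporting to them are Elif, Isla. That is 2.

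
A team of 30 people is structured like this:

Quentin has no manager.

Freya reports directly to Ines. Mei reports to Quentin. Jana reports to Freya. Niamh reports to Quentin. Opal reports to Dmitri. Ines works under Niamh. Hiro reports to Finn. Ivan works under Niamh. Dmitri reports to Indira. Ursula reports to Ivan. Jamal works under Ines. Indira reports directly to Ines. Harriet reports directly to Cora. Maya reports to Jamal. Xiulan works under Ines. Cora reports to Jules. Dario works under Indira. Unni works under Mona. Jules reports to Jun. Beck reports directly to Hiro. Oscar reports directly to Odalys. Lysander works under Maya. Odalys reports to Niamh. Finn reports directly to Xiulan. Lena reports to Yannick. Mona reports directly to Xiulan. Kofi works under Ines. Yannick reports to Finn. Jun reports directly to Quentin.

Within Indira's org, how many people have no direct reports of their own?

The people in Indira's organization with no one reporting to them are Opal, Dario. That is 2.

2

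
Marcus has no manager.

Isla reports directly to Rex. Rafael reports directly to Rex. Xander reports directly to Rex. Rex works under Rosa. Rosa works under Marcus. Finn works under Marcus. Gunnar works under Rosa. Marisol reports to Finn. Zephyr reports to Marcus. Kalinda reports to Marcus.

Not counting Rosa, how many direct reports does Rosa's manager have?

Rosa reports to Marcus. Marcus's other direct reports are Finn, Zephyr, Kalinda — 3 peers.

3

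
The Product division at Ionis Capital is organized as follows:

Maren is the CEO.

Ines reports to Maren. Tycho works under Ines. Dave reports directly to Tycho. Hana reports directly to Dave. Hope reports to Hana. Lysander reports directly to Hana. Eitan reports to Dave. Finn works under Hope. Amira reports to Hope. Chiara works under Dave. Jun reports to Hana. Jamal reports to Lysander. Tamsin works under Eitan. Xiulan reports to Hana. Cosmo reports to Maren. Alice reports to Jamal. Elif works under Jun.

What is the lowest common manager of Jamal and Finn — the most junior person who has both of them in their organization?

Hana

Jamal's chain of managers is Lysander, Hana, Dave, Tycho, Ines, Maren. Finn's chain of managers is Hope, Hana, Dave, Tycho, Ines, Maren. The first manager that appears in both chains is Hana.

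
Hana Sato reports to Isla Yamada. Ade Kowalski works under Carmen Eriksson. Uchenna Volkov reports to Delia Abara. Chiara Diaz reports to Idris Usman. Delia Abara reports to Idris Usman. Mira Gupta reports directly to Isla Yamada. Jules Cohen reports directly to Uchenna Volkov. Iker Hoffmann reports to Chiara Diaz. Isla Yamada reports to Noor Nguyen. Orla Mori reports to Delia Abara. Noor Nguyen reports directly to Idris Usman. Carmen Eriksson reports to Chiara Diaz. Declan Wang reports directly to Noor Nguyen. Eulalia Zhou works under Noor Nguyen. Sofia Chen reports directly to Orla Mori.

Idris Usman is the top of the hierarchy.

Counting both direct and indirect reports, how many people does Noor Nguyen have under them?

5

Noor Nguyen directly manages Isla Yamada, Eulalia Zhou, Declan Wang. Under Isla Yamada: Mira Gupta, Hana Sato (2). Eulalia Zhou has no reports. Declan Wang has no reports. So Noor Nguyen's organization is 3 direct reports plus everyone under them: 3 + 1 + 1 = 5.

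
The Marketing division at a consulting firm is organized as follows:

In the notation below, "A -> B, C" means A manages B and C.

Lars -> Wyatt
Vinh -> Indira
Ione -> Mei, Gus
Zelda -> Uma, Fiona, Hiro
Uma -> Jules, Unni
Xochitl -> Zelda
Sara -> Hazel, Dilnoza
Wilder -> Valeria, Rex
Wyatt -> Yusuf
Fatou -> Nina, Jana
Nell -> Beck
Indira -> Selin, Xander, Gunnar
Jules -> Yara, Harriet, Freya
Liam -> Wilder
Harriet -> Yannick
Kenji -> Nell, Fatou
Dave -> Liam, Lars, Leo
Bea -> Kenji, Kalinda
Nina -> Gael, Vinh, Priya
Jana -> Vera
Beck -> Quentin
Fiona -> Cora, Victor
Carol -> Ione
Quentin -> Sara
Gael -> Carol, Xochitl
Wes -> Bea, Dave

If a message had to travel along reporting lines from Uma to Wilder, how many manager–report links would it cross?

11

Uma is 8 levels below Wes, and Wilder is 3 levels below Wes (their lowest common manager). The shortest path runs up from Uma to Wes and back down to Wilder: 8 + 3 = 11 links.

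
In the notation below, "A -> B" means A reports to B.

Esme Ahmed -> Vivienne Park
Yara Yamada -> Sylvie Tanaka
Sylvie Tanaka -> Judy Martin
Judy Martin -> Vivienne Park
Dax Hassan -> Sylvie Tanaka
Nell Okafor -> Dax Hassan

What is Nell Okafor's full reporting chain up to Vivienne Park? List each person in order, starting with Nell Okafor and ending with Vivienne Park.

Nell Okafor reports to Dax Hassan. Dax Hassan reports to Sylvie Tanaka. Sylvie Tanaka reports to Judy Martin. Judy Martin reports to Vivienne Park. Vivienne Park is at the top.

Nell Okafor -> Dax Hassan -> Sylvie Tanaka -> Judy Martin -> Vivienne Park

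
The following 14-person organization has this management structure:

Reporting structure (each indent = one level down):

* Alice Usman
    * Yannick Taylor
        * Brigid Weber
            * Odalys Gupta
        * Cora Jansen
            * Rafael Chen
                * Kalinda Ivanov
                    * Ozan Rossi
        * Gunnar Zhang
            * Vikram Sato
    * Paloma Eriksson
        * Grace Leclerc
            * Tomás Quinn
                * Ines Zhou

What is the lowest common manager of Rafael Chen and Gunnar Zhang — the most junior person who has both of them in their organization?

Yannick Taylor

Rafael Chen's chain of managers is Cora Jansen, Yannick Taylor, Alice Usman. Gunnar Zhang's chain of managers is Yannick Taylor, Alice Usman. The first manager that appears in both chains is Yannick Taylor.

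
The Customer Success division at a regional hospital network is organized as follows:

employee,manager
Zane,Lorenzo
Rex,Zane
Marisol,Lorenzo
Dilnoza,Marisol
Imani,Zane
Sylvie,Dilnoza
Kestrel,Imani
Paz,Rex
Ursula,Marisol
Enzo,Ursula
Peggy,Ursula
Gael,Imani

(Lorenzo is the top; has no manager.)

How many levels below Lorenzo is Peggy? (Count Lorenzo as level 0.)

Chain from Peggy up to Lorenzo: Peggy → Ursula → Marisol → Lorenzo. That is 3 steps up, so Peggy is 3 levels below Lorenzo.

3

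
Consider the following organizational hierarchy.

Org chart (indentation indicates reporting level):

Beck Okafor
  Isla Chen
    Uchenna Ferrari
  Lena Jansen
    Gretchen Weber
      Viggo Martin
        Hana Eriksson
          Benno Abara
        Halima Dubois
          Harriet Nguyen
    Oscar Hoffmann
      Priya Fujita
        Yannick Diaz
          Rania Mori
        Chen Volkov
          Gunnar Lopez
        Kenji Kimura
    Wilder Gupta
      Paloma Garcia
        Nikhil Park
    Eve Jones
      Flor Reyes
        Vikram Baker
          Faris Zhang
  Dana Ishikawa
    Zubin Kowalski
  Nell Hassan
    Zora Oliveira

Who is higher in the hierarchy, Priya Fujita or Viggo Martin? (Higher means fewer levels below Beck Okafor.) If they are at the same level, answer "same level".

same level

Both Priya Fujita and Viggo Martin are 3 levels below Beck Okafor.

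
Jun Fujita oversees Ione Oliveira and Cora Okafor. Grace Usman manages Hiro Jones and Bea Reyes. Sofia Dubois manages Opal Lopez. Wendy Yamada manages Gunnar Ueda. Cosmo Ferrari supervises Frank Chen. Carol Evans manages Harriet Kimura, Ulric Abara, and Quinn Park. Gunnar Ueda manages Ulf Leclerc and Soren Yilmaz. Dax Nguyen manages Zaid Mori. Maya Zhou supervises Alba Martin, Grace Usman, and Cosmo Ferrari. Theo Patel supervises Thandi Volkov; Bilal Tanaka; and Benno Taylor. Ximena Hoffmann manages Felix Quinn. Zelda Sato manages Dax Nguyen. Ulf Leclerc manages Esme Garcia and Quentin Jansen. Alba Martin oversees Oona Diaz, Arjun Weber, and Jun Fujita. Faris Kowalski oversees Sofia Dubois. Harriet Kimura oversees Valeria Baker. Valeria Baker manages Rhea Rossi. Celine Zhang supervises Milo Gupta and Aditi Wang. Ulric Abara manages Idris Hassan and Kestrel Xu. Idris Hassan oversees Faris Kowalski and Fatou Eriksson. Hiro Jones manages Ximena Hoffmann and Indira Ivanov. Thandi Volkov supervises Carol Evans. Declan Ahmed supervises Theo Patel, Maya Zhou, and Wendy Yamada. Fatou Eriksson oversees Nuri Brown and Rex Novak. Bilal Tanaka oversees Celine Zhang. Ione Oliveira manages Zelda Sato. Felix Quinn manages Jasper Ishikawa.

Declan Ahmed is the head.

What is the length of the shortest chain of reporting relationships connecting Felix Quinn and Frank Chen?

Felix Quinn is 4 levels below Maya Zhou, and Frank Chen is 2 levels below Maya Zhou (their lowest common manager). The shortest path runs up from Felix Quinn to Maya Zhou and back down to Frank Chen: 4 + 2 = 6 links.

6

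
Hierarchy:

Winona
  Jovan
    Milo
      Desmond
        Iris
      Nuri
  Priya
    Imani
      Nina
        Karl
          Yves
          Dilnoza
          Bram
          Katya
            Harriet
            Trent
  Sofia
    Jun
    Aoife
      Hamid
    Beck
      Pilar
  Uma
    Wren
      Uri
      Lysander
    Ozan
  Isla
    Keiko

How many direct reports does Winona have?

5

Winona directly manages Jovan, Priya, Sofia, Uma, Isla. That is 5 direct reports.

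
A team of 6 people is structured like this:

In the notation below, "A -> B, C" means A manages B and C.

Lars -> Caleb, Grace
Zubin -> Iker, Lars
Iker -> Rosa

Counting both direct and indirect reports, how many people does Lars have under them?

Lars directly manages Caleb, Grace. Caleb has no reports. Grace has no reports. So Lars's organization is 2 direct reports plus everyone under them: 1 + 1 = 2.

2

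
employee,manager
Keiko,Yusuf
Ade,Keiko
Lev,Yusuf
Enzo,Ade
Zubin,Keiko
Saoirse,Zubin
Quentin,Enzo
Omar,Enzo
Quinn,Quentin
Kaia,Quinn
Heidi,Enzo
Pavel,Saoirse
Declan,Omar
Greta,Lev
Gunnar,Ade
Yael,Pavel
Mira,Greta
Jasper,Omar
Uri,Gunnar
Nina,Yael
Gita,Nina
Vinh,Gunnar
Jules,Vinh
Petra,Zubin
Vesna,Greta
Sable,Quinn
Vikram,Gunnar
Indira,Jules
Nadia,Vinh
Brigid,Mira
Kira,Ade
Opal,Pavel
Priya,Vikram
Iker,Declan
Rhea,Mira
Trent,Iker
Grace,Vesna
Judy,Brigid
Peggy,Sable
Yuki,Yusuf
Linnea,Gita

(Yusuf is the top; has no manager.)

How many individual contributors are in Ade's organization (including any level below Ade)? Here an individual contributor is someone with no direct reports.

10

The people in Ade's organization with no one reporting to them are Kira, Priya, Nadia, Indira, Uri, Heidi, Jasper, Trent, Peggy, Kaia. That is 10.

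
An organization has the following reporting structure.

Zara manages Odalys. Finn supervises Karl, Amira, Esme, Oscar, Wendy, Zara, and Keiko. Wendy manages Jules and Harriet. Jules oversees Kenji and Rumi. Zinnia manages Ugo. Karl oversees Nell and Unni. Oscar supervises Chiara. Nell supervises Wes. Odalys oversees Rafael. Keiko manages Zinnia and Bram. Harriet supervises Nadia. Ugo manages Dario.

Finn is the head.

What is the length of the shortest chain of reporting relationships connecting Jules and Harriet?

Jules is 1 level below Wendy, and Harriet is 1 level below Wendy (their lowest common manager). The shortest path runs up from Jules to Wendy and back down to Harriet: 1 + 1 = 2 links.

2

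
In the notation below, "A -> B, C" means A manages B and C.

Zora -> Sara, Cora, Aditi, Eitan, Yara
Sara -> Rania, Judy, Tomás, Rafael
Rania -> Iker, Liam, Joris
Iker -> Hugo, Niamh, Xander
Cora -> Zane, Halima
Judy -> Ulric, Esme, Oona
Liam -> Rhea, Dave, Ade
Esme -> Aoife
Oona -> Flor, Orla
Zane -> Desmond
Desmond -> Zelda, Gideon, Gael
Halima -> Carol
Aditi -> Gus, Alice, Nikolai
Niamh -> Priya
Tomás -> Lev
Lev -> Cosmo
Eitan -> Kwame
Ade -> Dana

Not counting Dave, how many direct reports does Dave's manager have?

Dave reports to Liam. Liam's other direct reports are Rhea, Ade — 2 peers.

2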